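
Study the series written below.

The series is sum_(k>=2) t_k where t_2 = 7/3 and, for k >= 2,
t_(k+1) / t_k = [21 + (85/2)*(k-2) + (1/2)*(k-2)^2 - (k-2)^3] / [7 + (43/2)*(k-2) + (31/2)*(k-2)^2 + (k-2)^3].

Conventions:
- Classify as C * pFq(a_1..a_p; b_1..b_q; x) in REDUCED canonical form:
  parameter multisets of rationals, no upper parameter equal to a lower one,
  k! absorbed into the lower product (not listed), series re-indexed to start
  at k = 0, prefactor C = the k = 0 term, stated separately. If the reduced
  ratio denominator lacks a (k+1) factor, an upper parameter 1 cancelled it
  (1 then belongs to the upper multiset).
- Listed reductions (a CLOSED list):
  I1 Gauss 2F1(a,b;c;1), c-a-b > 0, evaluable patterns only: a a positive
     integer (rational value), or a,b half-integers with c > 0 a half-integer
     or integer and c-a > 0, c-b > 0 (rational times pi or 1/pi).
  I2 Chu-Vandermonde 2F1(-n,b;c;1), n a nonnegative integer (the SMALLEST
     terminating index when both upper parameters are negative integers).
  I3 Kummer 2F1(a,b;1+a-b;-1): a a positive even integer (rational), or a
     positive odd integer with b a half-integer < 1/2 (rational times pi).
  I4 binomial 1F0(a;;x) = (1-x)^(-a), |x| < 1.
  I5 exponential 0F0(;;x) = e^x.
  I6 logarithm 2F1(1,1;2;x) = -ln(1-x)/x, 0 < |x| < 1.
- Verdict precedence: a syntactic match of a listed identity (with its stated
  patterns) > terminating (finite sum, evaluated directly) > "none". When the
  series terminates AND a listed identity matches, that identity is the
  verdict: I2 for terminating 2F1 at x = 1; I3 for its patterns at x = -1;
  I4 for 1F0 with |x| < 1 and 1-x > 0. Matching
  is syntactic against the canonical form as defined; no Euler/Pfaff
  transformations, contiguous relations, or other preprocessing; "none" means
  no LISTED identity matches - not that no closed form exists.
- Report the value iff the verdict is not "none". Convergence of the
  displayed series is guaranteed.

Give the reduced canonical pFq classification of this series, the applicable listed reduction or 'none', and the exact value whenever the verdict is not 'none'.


Prefactor 7/3, argument -1: 2F1 with upper {-7, 6} over lower {14}. Verdict: Kummer's theorem (I3) fires (x = -1; c = 14 equals 1+a-b for upper {-7, 6}: listed pattern). Sum: 1001/30.

Key observation: with t_0 = 7/3, factor the ratio over Q (C = 7/3): negated roots = parameters.
Consecutive-term ratio: r(k) = (-1) * (k-7) (k+6) / [(k+14) (k+1)] - rational in k. x = (-1); t_0 = 7/3; negate the roots.


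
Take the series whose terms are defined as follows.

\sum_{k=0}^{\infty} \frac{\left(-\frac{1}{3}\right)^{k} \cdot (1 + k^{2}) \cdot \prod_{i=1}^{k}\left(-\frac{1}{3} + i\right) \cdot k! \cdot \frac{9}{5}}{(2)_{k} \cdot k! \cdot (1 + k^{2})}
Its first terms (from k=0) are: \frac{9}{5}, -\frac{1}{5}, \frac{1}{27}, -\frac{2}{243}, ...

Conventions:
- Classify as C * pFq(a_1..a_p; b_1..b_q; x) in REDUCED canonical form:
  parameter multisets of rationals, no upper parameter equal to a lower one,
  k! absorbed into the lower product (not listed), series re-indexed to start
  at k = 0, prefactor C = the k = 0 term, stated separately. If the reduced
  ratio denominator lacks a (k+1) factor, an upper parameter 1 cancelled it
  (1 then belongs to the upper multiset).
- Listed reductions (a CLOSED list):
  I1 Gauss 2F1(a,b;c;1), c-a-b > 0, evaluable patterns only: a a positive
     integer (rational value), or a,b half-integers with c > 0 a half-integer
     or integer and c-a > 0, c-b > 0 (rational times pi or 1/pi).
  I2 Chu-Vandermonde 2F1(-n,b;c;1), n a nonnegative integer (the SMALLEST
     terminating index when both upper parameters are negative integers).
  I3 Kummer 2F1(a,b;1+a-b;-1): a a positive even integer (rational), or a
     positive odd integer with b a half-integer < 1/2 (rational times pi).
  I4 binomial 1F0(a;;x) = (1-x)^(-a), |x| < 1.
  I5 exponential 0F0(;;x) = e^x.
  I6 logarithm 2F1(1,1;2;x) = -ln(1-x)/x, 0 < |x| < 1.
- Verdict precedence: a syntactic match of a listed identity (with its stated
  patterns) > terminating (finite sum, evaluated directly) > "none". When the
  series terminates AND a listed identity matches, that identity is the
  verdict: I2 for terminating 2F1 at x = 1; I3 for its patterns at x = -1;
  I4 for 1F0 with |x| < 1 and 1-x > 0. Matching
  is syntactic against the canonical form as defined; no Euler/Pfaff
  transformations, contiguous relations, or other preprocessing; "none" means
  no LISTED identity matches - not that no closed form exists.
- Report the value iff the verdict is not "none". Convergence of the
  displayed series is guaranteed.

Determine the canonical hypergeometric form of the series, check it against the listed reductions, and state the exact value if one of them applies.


Prefactor \frac{9}{5}, argument -\frac{1}{3}: 2F1 with upper {\frac{2}{3}, 1} over lower {2}. Verdict: none. No listed pattern accepts 2F1(\frac{2}{3}, 1; 2; -\frac{1}{3}).

First insight: x = -\frac{1}{3} and k^2 + 1 divides numerator and denominator alike; C = 9/5, x = -1/3 after cancelling.
Consecutive-term ratio: r(k) = -\frac{1}{3} * (k+\frac{2}{3}) (k+1) / [(k+2) (k+1)] - rational in k. x = -\frac{1}{3}; t_0 = \frac{9}{5}; negate the roots.


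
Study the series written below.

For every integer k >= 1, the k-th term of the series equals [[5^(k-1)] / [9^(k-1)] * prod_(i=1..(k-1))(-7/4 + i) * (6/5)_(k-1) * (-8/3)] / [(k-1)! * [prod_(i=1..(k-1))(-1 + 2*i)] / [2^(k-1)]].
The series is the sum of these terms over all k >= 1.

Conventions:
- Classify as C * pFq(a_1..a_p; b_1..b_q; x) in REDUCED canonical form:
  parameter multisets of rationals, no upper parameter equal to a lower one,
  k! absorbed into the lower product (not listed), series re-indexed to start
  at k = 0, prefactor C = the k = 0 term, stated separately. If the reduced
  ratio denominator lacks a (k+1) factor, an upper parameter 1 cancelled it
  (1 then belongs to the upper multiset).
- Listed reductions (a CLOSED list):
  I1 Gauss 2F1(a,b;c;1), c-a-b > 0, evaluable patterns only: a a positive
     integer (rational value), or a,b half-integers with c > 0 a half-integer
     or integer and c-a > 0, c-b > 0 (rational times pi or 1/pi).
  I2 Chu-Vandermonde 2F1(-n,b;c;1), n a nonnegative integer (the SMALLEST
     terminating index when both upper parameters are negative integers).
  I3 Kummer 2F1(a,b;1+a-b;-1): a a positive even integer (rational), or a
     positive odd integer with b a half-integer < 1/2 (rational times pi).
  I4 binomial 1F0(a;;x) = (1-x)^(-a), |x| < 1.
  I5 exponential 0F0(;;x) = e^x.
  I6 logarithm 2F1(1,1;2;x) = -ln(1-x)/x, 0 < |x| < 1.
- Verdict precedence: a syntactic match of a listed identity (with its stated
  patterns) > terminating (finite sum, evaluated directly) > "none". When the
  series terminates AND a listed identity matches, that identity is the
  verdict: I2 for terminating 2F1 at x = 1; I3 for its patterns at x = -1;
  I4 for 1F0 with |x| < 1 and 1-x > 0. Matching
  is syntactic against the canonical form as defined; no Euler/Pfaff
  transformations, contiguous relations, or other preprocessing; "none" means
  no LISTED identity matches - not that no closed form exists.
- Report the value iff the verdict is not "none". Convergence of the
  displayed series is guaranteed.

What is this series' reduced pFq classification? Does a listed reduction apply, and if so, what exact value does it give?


The series (x = 5/9) is 2F1: upper {-3/4, 6/5}, lower {1/2}, prefactor -8/3. Verdict: no listed reduction: x = 5/9 and upper {-3/4, 6/5} fail every I1-I6 pattern.

The tell: t_0 = -8/3 here, and the running product (C = -8/3, x = 5/9) telescopes to a rising factorial.
Step ratio: r(k) = (5/9) * (k-3/4) (k+6/5) / [(k+1/2) (k+1)] ; factor over Q: parameters, x = (5/9), and C = -8/3.


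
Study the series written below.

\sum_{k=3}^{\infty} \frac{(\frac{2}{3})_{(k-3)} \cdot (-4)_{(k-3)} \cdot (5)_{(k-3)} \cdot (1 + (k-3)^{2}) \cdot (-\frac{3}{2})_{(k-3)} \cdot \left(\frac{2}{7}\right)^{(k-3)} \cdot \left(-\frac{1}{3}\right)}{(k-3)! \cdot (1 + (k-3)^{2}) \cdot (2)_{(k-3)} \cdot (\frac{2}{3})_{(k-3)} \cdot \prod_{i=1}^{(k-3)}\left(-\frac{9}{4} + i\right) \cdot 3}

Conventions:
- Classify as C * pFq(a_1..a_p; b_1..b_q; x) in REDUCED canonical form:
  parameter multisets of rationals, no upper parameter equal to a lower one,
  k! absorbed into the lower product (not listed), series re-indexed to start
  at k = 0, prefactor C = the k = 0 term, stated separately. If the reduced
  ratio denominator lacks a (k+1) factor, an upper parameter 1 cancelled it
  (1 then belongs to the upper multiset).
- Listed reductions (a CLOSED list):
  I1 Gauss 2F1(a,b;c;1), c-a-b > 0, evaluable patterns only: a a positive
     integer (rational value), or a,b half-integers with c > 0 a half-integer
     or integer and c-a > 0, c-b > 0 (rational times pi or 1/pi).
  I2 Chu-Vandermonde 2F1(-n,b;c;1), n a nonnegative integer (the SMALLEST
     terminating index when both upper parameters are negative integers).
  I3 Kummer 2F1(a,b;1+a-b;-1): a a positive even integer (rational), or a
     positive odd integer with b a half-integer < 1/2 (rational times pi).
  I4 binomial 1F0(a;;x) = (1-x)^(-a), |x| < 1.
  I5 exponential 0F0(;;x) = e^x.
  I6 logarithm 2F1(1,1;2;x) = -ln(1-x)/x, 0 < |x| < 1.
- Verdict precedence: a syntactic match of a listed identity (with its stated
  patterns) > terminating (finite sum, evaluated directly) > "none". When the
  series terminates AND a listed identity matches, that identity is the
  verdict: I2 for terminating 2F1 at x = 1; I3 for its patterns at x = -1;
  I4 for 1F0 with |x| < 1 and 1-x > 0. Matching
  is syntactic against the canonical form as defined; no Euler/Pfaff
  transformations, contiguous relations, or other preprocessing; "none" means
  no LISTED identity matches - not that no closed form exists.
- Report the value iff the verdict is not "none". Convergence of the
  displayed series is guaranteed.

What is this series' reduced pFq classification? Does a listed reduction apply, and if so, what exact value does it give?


Prefactor -\frac{1}{9}, argument \frac{2}{7}: 3F2 with upper {-4, -\frac{3}{2}, 5} over lower {-\frac{5}{4}, 2}. Verdict: terminating - upper -4 stops the sum at k = 4; the 5 terms are added exactly. Its exact value is -\frac{3029}{12005}.

Structural cue: t_0 = -\frac{1}{9} here, and striking the common factor k^2 + 1 reduces the term (prefactor -1/9).
Term ratio: r(k) = \frac{2}{7} * (k-4) (k-\frac{3}{2}) (k+5) / [(k-\frac{5}{4}) (k+2) (k+1)] - rational in k, leading ratio \frac{2}{7}; with t_0 = -\frac{1}{9}, classification follows.


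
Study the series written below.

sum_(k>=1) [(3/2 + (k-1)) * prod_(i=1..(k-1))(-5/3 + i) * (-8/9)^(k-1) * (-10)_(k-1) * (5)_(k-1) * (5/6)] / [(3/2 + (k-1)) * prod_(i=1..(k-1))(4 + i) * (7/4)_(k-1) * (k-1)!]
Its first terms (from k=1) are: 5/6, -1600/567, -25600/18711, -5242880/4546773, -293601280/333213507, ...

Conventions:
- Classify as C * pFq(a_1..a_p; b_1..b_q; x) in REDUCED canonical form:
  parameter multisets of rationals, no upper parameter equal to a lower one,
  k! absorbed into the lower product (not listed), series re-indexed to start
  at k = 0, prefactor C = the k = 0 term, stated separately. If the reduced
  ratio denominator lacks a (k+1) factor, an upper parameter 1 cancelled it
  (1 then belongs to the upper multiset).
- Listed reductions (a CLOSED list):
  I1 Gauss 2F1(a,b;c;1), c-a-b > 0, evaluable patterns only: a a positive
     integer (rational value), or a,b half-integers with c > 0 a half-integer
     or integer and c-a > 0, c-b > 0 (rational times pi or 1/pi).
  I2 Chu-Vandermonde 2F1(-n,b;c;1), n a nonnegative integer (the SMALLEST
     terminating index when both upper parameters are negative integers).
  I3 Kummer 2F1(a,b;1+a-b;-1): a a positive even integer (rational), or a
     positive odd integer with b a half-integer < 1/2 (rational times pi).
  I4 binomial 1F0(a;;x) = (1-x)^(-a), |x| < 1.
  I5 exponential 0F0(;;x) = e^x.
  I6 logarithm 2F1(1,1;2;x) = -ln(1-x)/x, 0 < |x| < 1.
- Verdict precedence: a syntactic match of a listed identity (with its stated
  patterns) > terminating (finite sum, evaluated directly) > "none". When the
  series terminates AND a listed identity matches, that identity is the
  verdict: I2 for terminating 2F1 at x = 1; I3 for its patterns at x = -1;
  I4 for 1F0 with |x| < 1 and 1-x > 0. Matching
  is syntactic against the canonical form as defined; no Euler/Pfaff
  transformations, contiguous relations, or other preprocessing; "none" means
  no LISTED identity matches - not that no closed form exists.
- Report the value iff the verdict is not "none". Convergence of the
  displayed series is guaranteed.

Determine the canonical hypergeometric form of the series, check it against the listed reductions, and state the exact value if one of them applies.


Canonical form: C = 5/6 times 2F1 with upper {-10, -2/3}, lower {7/4}, x = -8/9. Verdict: terminating - upper parameter -10 makes this a finite sum (last index 10), evaluated exactly. Hence: -3694465766708788483331915/585422811537732897585318.

The tell: x = (-8/9) and k + 3/2 divides numerator and denominator alike; prefactor 5/6 after cancelling.
Term ratio: r(k) = (-8/9) * (k-10) (k-2/3) / [(k+7/4) (k+1)] - poly over poly, x = (-8/9) from leading terms; C = 5/6 at k = 0.


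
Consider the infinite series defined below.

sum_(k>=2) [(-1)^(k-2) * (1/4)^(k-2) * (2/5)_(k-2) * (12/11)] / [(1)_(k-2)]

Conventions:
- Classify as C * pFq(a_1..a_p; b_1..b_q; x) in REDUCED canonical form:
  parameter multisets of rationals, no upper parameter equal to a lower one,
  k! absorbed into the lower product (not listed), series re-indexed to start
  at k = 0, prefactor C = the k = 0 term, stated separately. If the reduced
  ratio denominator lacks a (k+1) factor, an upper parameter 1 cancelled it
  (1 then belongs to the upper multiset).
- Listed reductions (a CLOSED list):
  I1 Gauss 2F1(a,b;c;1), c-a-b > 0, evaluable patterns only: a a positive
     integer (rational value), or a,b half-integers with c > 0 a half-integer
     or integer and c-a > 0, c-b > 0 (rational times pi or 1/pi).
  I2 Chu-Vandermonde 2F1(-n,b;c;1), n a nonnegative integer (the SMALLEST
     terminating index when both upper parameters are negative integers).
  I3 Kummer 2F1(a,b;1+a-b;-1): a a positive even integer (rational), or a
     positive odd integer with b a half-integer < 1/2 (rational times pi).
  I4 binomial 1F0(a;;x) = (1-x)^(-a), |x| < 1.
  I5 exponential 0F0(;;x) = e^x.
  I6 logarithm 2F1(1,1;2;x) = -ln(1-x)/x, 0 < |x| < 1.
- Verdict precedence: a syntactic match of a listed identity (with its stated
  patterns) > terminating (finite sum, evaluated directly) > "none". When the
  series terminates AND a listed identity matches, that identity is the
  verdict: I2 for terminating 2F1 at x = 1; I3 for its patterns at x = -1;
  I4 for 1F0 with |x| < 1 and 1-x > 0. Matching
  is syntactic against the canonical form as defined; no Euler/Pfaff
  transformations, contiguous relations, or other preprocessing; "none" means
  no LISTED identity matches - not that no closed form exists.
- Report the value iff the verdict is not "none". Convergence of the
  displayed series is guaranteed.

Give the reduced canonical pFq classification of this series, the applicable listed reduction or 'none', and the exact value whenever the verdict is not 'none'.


x = -1/4 here; the reduced form reads 1F0, upper {2/5}, lower {-}, C = 12/11. Verdict: binomial (I4) fires (the 1F0 binomial series: exponent -2/5, x = -1/4). Value: (12/11) * (5/4)^(-2/5).

Key step: x = (-1/4) and (1)_k (C = 12/11) is k! itself.
Ratio: r(k) = (-1/4) * (k+2/5) / [(k+1)] ; factor over Q: parameters, x = (-1/4), and C = 12/11.


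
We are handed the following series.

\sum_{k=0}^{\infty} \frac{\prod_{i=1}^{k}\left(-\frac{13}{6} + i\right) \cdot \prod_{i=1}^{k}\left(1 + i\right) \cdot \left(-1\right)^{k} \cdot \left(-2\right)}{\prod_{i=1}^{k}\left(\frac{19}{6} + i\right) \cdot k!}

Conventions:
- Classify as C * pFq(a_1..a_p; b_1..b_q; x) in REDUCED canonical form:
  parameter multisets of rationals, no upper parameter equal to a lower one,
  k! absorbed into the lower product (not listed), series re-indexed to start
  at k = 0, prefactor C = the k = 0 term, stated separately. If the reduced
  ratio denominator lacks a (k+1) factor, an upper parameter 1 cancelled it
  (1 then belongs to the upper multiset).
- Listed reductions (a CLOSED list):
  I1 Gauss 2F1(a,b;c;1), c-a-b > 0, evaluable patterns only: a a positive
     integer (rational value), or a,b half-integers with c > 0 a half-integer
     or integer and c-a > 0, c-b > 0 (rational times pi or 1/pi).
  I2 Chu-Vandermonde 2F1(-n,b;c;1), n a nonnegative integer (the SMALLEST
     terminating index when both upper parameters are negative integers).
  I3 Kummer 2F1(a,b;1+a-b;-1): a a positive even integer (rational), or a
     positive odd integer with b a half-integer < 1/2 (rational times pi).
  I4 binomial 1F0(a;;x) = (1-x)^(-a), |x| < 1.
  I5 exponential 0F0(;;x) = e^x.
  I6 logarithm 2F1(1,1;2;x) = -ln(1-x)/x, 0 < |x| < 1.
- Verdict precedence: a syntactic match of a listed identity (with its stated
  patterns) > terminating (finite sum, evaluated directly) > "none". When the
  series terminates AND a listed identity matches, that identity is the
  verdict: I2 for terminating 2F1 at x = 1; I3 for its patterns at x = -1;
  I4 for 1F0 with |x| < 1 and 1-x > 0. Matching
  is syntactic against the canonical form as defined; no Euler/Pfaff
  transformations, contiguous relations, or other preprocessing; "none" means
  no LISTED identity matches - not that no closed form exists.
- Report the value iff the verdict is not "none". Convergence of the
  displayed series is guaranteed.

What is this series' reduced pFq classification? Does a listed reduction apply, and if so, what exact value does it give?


Prefactor -2, argument -1: 2F1 with upper {-\frac{7}{6}, 2} over lower {\frac{25}{6}}. Verdict at x = -1: Kummer's theorem (I3) matches (x = -1; c = \frac{25}{6} equals 1+a-b for upper {-\frac{7}{6}, 2}: listed pattern). Hence: -\frac{19}{6}.

The tell: with t_0 = -2, the running product (C = -2, x = -1) telescopes to a rising factorial.
Step ratio: r(k) = -1 * (k-\frac{7}{6}) (k+2) / [(k+\frac{25}{6}) (k+1)] - rational; roots negated = parameters, x = -1, C = -2.


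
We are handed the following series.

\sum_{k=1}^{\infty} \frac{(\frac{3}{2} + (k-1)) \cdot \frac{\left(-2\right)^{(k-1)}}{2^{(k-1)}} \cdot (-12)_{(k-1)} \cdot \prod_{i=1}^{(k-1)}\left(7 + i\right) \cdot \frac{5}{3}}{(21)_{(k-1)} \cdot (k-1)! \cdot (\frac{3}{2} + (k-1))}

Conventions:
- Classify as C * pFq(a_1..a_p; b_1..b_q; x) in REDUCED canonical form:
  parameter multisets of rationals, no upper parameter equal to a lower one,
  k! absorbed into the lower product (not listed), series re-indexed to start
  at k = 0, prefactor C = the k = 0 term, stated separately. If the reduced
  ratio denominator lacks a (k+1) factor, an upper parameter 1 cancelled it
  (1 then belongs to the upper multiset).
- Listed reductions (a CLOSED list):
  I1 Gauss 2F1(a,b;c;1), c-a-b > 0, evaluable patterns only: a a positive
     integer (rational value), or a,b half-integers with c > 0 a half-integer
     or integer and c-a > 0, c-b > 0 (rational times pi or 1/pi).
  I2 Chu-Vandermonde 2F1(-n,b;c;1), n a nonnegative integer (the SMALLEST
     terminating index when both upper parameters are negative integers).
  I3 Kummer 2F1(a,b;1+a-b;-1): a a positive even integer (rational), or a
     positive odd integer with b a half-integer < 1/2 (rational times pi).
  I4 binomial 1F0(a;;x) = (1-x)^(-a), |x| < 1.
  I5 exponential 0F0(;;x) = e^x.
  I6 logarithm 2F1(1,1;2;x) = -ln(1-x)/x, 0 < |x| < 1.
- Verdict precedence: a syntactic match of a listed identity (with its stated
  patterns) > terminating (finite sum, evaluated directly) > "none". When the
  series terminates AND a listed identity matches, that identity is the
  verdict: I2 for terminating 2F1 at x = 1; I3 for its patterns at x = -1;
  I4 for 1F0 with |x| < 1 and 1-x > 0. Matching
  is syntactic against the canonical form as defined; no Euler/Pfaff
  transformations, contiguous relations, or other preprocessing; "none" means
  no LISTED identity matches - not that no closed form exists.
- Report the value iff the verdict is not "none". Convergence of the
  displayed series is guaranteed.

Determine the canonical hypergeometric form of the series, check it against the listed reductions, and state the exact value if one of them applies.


The series (x = -1) is 2F1: upper {-12, 8}, lower {21}, prefactor \frac{5}{3}. Verdict at x = -1: Kummer (I3) matches (x = -1; c = 21 equals 1+a-b for upper {-12, 8}: listed pattern). Value: \frac{1615}{14}.

The tell: t_0 = \frac{5}{3} here, and k + 3/2 divides numerator and denominator alike; C = 5/3, x = -1 after cancelling.
Step ratio: r(k) = -1 * (k-12) (k+8) / [(k+21) (k+1)] - rational; roots negated = parameters, x = -1, C = \frac{5}{3}.


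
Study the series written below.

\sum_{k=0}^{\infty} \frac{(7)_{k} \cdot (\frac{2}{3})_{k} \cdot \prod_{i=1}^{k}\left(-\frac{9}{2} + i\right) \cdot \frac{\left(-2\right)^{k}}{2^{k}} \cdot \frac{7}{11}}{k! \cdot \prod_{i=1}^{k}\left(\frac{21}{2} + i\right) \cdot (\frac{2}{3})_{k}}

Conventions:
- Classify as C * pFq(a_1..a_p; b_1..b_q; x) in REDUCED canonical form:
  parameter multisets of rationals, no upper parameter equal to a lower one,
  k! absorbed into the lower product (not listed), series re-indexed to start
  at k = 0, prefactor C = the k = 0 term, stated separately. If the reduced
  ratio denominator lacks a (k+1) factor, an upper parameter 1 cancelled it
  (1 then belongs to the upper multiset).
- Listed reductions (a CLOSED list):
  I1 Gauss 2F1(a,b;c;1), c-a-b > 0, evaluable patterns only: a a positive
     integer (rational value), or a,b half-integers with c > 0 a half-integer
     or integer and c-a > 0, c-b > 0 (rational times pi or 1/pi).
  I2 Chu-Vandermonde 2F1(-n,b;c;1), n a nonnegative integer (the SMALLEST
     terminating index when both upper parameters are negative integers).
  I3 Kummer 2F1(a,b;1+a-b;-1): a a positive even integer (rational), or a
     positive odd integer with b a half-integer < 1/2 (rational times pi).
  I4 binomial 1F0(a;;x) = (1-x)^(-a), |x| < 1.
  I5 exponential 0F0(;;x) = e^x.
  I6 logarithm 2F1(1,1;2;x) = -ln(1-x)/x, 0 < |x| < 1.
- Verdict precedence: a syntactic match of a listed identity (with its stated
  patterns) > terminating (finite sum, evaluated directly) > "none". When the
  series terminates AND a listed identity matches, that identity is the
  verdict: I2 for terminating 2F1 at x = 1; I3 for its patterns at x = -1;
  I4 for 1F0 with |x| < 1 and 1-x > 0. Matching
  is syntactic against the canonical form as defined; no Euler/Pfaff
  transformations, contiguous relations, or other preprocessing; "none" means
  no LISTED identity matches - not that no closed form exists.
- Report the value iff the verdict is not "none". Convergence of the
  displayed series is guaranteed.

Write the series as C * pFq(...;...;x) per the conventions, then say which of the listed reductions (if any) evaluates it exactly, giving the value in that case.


This is \frac{7}{11} * 2F1(-\frac{7}{2}, 7; \frac{23}{2}; -1) in reduced canonical form. Verdict at x = -1: Kummer (I3) matches (x = -1; c = \frac{23}{2} equals 1+a-b for upper {-\frac{7}{2}, 7}: listed pattern). Its exact value is \frac{9258795}{8388608} \cdot \pi.

The tell: t_0 being \frac{7}{11}, the parameter 2/3 appears in both the upper and lower lists and cancels.
Step ratio: r(k) = -1 * (k-\frac{7}{2}) (k+7) / [(k+\frac{23}{2}) (k+1)] - rational in k, leading ratio -1; with t_0 = \frac{7}{11}, classification follows.


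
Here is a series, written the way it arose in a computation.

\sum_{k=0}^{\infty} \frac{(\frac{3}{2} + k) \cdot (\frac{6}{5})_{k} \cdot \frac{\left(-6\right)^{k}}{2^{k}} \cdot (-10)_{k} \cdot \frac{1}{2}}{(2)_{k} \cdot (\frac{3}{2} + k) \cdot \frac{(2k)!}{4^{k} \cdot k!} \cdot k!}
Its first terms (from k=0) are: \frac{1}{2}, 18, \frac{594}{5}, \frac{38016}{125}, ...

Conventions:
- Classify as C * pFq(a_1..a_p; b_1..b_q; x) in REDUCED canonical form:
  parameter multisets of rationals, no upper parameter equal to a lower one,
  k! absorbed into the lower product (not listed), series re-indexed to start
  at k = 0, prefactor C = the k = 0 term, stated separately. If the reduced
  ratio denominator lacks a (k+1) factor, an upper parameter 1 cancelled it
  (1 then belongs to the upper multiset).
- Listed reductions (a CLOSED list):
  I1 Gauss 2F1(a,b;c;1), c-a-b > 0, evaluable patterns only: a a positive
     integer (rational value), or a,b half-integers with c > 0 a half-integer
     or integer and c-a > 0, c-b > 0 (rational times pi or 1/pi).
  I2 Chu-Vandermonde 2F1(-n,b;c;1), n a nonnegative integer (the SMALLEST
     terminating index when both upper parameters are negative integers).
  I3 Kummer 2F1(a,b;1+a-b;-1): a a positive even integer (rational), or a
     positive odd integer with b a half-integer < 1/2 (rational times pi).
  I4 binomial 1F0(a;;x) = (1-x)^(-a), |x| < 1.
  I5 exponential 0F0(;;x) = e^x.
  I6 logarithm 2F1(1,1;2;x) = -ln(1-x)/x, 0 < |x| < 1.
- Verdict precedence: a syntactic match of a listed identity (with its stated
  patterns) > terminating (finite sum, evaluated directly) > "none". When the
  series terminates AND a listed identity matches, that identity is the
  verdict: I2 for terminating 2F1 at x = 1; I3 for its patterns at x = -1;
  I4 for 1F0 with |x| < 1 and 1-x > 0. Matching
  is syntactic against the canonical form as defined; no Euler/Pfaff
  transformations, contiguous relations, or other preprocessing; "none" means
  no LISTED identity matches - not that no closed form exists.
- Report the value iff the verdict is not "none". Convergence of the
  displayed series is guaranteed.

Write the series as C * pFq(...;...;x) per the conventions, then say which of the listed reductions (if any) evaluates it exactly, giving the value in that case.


This is \frac{1}{2} * 2F2(-10, \frac{6}{5}; \frac{1}{2}, 2; -3) in reduced canonical form. Verdict: terminating at k = 10: the factor (-10)_k kills every later term; summing the 11 survivors is exact. Exact value: \frac{372335467915461511}{303601074218750}.

Structural cue: t_0 being \frac{1}{2}, striking the common factor k + 3/2 reduces the term (C = 1/2).
Ratio: r(k) = -3 * (k-10) (k+\frac{6}{5}) / [(k+\frac{1}{2}) (k+2) (k+1)] - rational; roots negated = parameters, x = -3, C = \frac{1}{2}.


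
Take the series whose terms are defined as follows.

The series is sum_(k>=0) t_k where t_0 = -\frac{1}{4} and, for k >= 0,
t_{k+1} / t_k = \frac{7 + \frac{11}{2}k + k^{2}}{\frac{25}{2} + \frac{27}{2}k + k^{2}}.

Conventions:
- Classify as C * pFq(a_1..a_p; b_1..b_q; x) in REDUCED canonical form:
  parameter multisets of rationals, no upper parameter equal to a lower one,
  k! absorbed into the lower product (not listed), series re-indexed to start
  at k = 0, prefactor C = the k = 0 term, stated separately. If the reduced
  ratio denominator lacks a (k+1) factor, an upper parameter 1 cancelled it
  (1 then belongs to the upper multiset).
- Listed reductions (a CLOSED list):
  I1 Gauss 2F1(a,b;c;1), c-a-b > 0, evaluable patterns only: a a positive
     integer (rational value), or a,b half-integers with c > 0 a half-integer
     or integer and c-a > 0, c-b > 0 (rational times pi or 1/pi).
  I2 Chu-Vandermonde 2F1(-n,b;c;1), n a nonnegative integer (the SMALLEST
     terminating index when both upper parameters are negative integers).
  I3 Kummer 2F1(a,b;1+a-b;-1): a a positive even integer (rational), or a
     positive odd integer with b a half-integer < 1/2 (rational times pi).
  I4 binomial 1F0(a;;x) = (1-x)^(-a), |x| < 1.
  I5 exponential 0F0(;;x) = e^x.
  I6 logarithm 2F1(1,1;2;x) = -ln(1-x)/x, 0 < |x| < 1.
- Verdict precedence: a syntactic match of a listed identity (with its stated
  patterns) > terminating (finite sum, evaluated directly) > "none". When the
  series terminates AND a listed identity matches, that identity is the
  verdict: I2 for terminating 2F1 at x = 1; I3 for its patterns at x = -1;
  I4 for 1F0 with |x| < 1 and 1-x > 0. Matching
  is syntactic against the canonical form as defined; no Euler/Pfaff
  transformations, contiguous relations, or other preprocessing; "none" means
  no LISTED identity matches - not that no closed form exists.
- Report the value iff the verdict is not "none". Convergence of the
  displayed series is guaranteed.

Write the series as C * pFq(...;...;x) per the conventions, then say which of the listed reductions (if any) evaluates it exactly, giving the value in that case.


With C = -\frac{1}{4}: the canonical form is 2F1(2, \frac{7}{2}; \frac{25}{2}; 1). Verdict: Gauss (I1, integer-parameter pattern) matches (x = 1: the Gamma ratio telescopes since c-a-b = 7 > 0 and a = 2 in Z>0). Exact value: -\frac{69}{128}.

Key step: t_0 being -\frac{1}{4}, roots of the ratio polynomials (prefactor -1/4) are the negated parameters.
Adjacent-term ratio: r(k) = 1 * (k+2) (k+\frac{7}{2}) / [(k+\frac{25}{2}) (k+1)] - rational in k, leading ratio 1; with t_0 = -\frac{1}{4}, classification follows.


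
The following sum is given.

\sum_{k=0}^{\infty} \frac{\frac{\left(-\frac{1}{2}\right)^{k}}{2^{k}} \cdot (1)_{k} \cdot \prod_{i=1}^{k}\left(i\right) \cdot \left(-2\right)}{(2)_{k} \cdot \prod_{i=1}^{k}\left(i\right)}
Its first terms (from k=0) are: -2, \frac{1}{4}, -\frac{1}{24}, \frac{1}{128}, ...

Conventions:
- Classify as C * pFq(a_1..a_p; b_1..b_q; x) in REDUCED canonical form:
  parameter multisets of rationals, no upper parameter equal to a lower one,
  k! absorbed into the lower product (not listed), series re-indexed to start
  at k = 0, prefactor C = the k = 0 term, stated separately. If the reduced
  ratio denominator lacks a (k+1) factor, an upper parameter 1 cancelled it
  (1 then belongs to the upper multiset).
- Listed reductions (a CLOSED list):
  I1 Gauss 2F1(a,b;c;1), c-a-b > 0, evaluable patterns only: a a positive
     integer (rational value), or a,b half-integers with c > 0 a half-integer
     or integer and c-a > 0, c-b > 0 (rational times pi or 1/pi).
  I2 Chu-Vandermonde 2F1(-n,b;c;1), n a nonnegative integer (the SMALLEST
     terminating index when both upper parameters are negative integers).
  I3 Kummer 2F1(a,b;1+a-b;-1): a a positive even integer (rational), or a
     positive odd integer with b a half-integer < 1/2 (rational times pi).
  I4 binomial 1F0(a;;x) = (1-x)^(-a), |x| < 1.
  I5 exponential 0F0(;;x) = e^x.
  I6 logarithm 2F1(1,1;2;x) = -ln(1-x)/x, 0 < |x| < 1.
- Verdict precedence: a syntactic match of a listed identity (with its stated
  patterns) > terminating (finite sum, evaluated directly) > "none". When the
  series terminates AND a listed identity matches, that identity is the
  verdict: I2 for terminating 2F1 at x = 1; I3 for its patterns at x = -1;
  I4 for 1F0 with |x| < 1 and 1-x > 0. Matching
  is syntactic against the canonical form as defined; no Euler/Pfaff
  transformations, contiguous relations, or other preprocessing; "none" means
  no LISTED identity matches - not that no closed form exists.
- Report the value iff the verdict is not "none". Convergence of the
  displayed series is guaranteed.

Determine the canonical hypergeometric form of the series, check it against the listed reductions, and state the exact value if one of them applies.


Canonical form: C = -2 times 2F1 with upper {1, 1}, lower {2}, x = -\frac{1}{4}. Verdict: the logarithmic series (I6) matches (the logarithm: parameters (1,1;2), x = -\frac{1}{4}). Sum: \left(-8\right) \cdot \ln\left(\frac{5}{4}\right).

Key observation: x = -\frac{1}{4} and the running product (C = -2, x = -1/4) telescopes to a rising factorial.
Step ratio: r(k) = -\frac{1}{4} * (k+1) (k+1) / [(k+2) (k+1)] ; factor over Q: parameters, x = -\frac{1}{4}, and C = -2.


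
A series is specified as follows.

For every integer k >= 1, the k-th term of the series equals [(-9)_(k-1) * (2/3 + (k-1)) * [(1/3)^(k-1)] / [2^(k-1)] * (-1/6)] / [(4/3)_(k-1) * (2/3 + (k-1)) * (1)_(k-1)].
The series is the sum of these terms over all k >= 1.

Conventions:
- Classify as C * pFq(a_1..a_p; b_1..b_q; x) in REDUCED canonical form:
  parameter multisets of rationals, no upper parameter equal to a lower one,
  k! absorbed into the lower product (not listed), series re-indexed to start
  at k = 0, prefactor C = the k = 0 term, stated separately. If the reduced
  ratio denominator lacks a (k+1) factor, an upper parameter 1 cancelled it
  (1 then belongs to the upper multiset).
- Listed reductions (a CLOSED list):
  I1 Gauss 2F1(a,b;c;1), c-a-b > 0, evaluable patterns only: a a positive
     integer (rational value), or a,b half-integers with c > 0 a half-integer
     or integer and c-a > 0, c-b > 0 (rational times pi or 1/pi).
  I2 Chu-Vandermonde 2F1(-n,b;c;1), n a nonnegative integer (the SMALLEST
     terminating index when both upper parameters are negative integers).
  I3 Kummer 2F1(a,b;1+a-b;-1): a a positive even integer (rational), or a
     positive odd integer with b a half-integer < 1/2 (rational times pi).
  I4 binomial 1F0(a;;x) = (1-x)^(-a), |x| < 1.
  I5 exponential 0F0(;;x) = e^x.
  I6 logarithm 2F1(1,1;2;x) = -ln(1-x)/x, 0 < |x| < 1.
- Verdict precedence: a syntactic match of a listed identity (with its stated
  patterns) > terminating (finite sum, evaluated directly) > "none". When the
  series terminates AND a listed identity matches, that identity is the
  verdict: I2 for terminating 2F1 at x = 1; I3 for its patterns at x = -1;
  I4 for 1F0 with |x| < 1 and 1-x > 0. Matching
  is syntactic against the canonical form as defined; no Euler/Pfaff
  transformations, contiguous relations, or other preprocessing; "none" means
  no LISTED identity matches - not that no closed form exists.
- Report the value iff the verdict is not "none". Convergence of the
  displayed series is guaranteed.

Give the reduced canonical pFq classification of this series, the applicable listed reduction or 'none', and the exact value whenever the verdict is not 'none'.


First insight: t_0 = -1/6 here, and the factor k + 2/3 cancels (top and bottom), leaving prefactor -1/6.
Ratio: r(k) = (1/6) * (k-9) / [(k+4/3) (k+1)] - rational in k, leading ratio (1/6); with t_0 = -1/6, classification follows.

x = 1/6 here; the reduced form reads 1F1, upper {-9}, lower {4/3}, C = -1/6. Verdict: terminating (-9 upstairs). 10 nonzero terms in all; added directly. Value: -1404949045303/52350025728000.


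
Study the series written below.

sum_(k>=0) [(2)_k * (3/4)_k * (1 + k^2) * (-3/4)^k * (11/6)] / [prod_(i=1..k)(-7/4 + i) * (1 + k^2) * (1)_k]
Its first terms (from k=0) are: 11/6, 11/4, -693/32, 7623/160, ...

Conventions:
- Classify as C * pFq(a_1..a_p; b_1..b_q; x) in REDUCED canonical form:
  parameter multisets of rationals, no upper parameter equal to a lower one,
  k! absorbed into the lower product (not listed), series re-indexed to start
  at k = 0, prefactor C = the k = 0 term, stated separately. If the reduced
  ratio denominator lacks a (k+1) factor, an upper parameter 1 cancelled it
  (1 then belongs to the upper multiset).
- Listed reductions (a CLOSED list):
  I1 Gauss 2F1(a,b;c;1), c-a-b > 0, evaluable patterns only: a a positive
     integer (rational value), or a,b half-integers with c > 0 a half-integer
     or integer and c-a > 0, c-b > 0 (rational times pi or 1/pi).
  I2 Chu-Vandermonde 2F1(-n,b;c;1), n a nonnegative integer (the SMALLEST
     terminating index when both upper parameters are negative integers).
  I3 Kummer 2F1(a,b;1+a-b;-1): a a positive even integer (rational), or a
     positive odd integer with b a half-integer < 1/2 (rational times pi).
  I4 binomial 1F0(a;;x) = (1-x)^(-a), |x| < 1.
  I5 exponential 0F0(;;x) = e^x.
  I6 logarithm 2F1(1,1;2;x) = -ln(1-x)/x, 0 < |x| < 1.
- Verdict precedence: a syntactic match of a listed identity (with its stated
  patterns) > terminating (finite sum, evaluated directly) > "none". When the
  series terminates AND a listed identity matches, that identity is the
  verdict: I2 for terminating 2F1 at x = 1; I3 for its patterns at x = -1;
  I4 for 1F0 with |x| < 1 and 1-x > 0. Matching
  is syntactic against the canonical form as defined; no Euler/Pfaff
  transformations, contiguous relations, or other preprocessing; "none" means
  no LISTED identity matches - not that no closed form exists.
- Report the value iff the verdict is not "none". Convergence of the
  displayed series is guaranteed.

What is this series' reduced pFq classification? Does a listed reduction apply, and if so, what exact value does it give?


x = -3/4 here; the reduced form reads 2F1, upper {3/4, 2}, lower {-3/4}, C = 11/6. Verdict: none. No listed pattern accepts 2F1(3/4, 2; -3/4; -3/4).

First insight: t_0 being 11/6, (1)_k (prefactor 11/6) is k! itself.
Step ratio: r(k) = (-3/4) * (k+3/4) (k+2) / [(k-3/4) (k+1)] - rational in k. x = (-3/4); t_0 = 11/6; negate the roots.


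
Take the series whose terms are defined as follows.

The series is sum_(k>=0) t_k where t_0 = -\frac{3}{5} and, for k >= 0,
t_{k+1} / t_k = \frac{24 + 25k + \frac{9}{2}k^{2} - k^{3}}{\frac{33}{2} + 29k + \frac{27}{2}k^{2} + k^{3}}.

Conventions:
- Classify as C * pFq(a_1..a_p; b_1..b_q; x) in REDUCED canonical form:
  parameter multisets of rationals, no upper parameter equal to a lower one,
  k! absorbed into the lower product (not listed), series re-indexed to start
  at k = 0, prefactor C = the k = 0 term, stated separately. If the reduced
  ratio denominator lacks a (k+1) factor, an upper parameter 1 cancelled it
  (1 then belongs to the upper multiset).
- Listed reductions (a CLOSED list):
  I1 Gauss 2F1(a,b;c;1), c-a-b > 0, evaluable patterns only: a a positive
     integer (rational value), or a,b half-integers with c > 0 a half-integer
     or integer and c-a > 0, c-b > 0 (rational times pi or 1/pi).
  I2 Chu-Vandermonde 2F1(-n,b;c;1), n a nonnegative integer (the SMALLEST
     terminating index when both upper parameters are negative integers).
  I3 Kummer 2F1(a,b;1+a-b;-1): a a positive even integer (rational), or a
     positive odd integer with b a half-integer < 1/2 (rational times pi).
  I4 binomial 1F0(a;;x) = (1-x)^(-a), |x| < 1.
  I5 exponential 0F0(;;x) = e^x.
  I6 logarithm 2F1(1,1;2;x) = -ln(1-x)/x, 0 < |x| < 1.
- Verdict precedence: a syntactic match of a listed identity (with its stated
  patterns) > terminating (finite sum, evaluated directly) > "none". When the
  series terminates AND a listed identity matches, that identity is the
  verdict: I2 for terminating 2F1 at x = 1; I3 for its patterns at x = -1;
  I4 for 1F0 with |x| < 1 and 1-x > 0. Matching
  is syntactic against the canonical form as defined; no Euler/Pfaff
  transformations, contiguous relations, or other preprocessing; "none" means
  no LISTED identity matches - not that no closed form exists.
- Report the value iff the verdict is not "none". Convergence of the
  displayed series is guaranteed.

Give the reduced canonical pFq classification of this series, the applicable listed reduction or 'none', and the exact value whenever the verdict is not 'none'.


Classification (C = -\frac{3}{5}): 2F1 with upper {-8, 2}, lower {11}, argument x = -1. Verdict: Kummer (I3) applies (x = -1; c = 11 equals 1+a-b for upper {-8, 2}: listed pattern). Its exact value is -3.

Key step: t_0 being -\frac{3}{5}, factor the ratio over Q (prefactor -3/5): negated roots = parameters.
Adjacent-term ratio: r(k) = -1 * (k-8) (k+2) / [(k+11) (k+1)] - poly over poly, x = -1 from leading terms; C = -\frac{3}{5} at k = 0.


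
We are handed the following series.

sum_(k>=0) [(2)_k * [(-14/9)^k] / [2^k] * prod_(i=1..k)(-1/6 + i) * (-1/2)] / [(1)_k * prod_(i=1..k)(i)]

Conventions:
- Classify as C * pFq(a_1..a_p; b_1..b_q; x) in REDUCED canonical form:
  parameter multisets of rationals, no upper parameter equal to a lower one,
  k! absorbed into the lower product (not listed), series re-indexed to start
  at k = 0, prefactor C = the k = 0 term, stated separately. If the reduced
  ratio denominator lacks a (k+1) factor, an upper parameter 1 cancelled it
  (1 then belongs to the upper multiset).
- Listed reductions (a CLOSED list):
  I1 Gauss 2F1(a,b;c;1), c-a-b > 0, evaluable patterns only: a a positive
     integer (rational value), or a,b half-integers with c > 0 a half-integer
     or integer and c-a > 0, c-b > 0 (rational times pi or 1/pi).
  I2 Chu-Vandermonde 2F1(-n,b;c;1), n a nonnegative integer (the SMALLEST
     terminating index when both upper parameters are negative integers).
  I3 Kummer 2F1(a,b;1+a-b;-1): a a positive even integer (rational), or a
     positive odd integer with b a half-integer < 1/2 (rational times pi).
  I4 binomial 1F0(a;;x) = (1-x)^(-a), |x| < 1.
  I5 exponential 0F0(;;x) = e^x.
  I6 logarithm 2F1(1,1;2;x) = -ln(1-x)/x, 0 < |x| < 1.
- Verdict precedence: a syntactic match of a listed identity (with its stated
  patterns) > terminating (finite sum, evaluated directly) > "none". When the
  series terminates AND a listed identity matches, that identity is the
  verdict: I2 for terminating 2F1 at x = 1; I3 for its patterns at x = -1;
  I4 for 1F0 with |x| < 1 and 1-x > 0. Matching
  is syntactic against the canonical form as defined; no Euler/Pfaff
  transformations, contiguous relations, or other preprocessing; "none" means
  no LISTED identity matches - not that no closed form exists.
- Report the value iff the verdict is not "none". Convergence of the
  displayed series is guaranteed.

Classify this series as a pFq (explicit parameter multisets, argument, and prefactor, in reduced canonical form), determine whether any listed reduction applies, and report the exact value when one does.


The series (x = -7/9) is 2F1: upper {5/6, 2}, lower {1}, prefactor -1/2. Verdict: none. No listed pattern accepts 2F1(5/6, 2; 1; -7/9).

The tell: t_0 being -1/2, the running product (prefactor -1/2) telescopes to a rising factorial.
Consecutive-term ratio: r(k) = (-7/9) * (k+5/6) (k+2) / [(k+1) (k+1)] - rational; roots negated = parameters, x = (-7/9), C = -1/2.
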